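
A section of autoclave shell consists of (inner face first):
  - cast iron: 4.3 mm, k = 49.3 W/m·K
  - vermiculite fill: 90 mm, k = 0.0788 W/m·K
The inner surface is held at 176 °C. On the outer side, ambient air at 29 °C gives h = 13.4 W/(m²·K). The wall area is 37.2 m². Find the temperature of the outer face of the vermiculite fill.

T ≈ 38 °C

Treating each layer as a thermal resistance in series:
R_cast iron = L/(kA) = 0.0043/(49.3×37.2) = 2.345×10^-6 K/W
R_vermiculite fill = L/(kA) = 0.09/(0.0788×37.2) = 0.0307 K/W
R_outer film = 1/(h_o·A) = 1/(13.4×37.2) = 0.002006 K/W
R_total = 0.03271 K/W;  Q = ΔT/R_total = 147/0.03271 = 4494 W
T_interface = T_inner − Q·ΣR(inner→interface) = 176 − 4490×0.0307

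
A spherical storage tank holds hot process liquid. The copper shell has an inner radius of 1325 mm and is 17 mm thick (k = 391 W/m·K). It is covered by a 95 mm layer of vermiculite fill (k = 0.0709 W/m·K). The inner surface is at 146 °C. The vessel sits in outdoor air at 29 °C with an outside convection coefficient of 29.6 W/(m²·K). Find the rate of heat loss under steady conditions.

Each spherical layer contributes R = (1/r_i − 1/r_o)/(4πk):
R_copper shell = (1/1.325 − 1/1.342)/(4π×391) = 1.946×10^-6 K/W
R_vermiculite fill = (1/1.342 − 1/1.437)/(4π×0.0709) = 0.05529 K/W
R_outer film = 1/(h·4πr_o²) = 1/(29.6×4π×1.437²) = 0.001302 K/W
R_total = 0.0566 K/W
Q = ΔT/R_total = 117/0.0566

Q ≈ 2070 W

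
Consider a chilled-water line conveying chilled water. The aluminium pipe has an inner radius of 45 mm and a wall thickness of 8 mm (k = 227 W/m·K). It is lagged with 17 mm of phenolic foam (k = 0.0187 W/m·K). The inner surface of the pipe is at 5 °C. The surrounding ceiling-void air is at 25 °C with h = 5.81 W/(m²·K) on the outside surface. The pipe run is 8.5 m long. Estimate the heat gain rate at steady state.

Per-layer cylindrical resistances, series-summed:
R_aluminium pipe wall = ln(53/45)/(2π×227×8.5) = 1.35×10^-5 K/W
R_phenolic foam = ln(70/53)/(2π×0.0187×8.5) = 0.2786 K/W
R_outer film = 1/(h_o·2πr_oL) = 1/(5.81×2π×0.07×8.5) = 0.04604 K/W
R_total = 0.3246 K/W
Q = ΔT/R_total = 20/0.3246

Q ≈ 61.6 W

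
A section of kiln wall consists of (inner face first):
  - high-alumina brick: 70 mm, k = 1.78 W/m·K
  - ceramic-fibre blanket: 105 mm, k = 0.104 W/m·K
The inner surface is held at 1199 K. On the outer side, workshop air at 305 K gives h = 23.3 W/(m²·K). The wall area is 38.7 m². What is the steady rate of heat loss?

Q ≈ 31700 W

Using the resistance-network approach (series):
R_high-alumina brick = L/(kA) = 0.07/(1.78×38.7) = 0.001016 K/W
R_ceramic-fibre blanket = L/(kA) = 0.105/(0.104×38.7) = 0.02609 K/W
R_outer film = 1/(h_o·A) = 1/(23.3×38.7) = 0.001109 K/W
R_total = 0.02821 K/W
Q = ΔT / R_total = 894 / 0.02821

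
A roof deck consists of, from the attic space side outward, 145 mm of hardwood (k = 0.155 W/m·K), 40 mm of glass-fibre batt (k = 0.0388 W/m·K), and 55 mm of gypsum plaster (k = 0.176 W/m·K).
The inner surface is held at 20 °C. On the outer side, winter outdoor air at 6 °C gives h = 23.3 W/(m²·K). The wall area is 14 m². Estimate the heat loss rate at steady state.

Model the wall as resistances in series:
R_hardwood = L/(kA) = 0.145/(0.155×14) = 0.06682 K/W
R_glass-fibre batt = L/(kA) = 0.04/(0.0388×14) = 0.07364 K/W
R_gypsum plaster = L/(kA) = 0.055/(0.176×14) = 0.02232 K/W
R_outer film = 1/(h_o·A) = 1/(23.3×14) = 0.003066 K/W
R_total = 0.1658 K/W
Q = ΔT / R_total = 14 / 0.1658

Q ≈ 84.4 W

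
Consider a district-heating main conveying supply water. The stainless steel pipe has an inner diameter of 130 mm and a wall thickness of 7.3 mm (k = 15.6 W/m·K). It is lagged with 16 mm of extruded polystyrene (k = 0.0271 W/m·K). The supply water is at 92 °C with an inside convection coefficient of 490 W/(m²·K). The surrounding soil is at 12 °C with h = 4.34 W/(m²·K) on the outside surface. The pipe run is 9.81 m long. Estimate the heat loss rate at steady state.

Q ≈ 492 W

Treating each annulus and film as a series resistance:
R_inner film = 1/(h_i·2πr₁L) = 1/(490×2π×0.065×9.81) = 5.094×10^-4 K/W
R_stainless steel pipe wall = ln(72.3/65)/(2π×15.6×9.81) = 1.107×10^-4 K/W
R_extruded polystyrene = ln(88.3/72.3)/(2π×0.0271×9.81) = 0.1197 K/W
R_outer film = 1/(h_o·2πr_oL) = 1/(4.34×2π×0.0883×9.81) = 0.04234 K/W
R_total = 0.1626 K/W
Q = ΔT/R_total = 80/0.1626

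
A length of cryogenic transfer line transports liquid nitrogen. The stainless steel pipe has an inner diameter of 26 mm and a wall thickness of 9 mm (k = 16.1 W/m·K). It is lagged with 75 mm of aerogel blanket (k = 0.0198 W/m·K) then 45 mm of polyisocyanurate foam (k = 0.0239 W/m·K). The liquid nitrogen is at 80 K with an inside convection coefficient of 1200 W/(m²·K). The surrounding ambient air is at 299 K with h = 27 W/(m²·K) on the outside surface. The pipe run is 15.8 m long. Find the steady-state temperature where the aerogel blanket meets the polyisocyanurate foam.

Treating each annulus and film as a series resistance:
R_inner film = 1/(h_i·2πr₁L) = 1/(1200×2π×0.013×15.8) = 6.457×10^-4 K/W
R_stainless steel pipe wall = ln(22/13)/(2π×16.1×15.8) = 3.292×10^-4 K/W
R_aerogel blanket = ln(97/22)/(2π×0.0198×15.8) = 0.7548 K/W
R_polyisocyanurate foam = ln(142/97)/(2π×0.0239×15.8) = 0.1606 K/W
R_outer film = 1/(h_o·2πr_oL) = 1/(27×2π×0.142×15.8) = 0.002627 K/W
R_total = 0.919 K/W
Q = ΔT/R_total = 219/0.919
Q = 238 W
T_interface = T_inner + Q·ΣR(inner→interface) = 80 + 238×0.7558

T ≈ 260 K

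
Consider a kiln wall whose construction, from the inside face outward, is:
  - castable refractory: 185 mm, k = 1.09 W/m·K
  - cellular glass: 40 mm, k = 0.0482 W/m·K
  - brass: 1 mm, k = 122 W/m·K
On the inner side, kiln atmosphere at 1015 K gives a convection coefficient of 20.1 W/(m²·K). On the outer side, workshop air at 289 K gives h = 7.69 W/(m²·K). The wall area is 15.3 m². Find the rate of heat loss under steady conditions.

Q ≈ 9420 W

Treating each layer as a thermal resistance in series:
R_inner film = 1/(h_i·A) = 1/(20.1×15.3) = 0.003252 K/W
R_castable refractory = L/(kA) = 0.185/(1.09×15.3) = 0.01109 K/W
R_cellular glass = L/(kA) = 0.04/(0.0482×15.3) = 0.05424 K/W
R_brass = L/(kA) = 0.001/(122×15.3) = 5.357×10^-7 K/W
R_outer film = 1/(h_o·A) = 1/(7.69×15.3) = 0.008499 K/W
R_total = 0.07708 K/W
Q = ΔT / R_total = 726 / 0.07708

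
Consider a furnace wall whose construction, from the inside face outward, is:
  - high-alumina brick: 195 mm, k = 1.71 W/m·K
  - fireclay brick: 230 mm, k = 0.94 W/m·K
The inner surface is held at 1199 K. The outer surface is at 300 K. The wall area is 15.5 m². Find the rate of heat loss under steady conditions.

Q ≈ 38800 W

Series thermal resistances:
R_high-alumina brick = L/(kA) = 0.195/(1.71×15.5) = 0.007357 K/W
R_fireclay brick = L/(kA) = 0.23/(0.94×15.5) = 0.01579 K/W
R_total = 0.02314 K/W
Q = ΔT / R_total = 899 / 0.02314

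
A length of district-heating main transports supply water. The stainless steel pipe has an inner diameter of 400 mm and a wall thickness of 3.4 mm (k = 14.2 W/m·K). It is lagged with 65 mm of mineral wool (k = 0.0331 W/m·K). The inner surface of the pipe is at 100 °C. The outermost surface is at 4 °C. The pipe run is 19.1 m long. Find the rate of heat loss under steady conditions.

Per-layer cylindrical resistances, series-summed:
R_stainless steel pipe wall = ln(203.4/200)/(2π×14.2×19.1) = 9.892×10^-6 K/W
R_mineral wool = ln(268.4/203.4)/(2π×0.0331×19.1) = 0.06981 K/W
R_total = 0.06982 K/W
Q = ΔT/R_total = 96/0.06982

Q ≈ 1370 W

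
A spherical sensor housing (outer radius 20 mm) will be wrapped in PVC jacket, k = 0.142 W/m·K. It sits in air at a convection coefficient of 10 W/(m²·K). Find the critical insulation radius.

r_cr ≈ 28.4 mm

For a sphere r_cr = 2k/h = 2×0.142/10
r_cr = 28.4 mm; since the bare radius (20 mm) is below r_cr, adding a thin layer of insulation will *increase* heat loss.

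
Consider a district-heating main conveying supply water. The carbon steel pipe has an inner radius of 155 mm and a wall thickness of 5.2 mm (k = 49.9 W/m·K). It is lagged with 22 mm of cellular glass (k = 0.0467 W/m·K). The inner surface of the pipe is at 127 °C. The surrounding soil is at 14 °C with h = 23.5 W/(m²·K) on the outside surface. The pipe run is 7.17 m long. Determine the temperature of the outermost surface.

T ≈ 22.8 °C

Treating each annulus and film as a series resistance:
R_carbon steel pipe wall = ln(160.2/155)/(2π×49.9×7.17) = 1.468×10^-5 K/W
R_cellular glass = ln(182.2/160.2)/(2π×0.0467×7.17) = 0.06116 K/W
R_outer film = 1/(h_o·2πr_oL) = 1/(23.5×2π×0.1822×7.17) = 0.005184 K/W
R_total = 0.06636 K/W
Q = ΔT/R_total = 113/0.06636
Q = 1700 W
T_interface = T_inner − Q·ΣR(inner→interface) = 127 − 1700×0.06118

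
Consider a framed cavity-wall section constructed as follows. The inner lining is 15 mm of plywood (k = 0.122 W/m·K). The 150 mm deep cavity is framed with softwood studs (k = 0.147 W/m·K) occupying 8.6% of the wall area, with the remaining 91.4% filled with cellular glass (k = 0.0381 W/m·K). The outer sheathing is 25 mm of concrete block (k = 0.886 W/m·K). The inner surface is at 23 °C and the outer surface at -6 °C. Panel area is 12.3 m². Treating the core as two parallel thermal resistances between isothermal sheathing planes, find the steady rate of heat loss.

Sheathing layers in series; stud and cavity paths in parallel between them.
R_inner = 0.015/(0.122×12.3) = 0.009996 K/W
R_stud  = 0.15/(0.147×0.086×12.3) = 0.9647 K/W
R_cav   = 0.15/(0.0381×0.914×12.3) = 0.3502 K/W
1/R_core = 1/R_stud + 1/R_cav → R_core = 0.2569 K/W
R_outer = 0.025/(0.886×12.3) = 0.002294 K/W
R_total = 0.2692 K/W
Q = ΔT/R_total = 29/0.2692

Q ≈ 108 W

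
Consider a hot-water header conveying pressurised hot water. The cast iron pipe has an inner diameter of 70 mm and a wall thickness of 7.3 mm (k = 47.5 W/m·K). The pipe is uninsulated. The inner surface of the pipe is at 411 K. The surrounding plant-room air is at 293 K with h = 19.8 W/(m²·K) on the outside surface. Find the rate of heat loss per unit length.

q′ ≈ 619 W/m

Radial resistances (cylindrical: R_cond = ln(r_o/r_i)/(2πkL), R_conv = 1/(h·2πrL)):
R_cast iron pipe wall = ln(42.3/35)/(2π×47.5×1) = 6.347×10^-4 K/W
R_outer film = 1/(h_o·2πr_oL) = 1/(19.8×2π×0.0423×1) = 0.19 K/W
R_total = 0.1907 K/W
Q = ΔT/R_total = 118/0.1907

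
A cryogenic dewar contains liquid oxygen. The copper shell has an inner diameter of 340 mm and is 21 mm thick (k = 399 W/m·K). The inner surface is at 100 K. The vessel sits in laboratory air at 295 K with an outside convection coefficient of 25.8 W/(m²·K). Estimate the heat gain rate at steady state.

Q ≈ 2300 W

Each spherical layer contributes R = (1/r_i − 1/r_o)/(4πk):
R_copper shell = (1/0.17 − 1/0.191)/(4π×399) = 1.29×10^-4 K/W
R_outer film = 1/(h·4πr_o²) = 1/(25.8×4π×0.191²) = 0.08455 K/W
R_total = 0.08468 K/W
Q = ΔT/R_total = 195/0.08468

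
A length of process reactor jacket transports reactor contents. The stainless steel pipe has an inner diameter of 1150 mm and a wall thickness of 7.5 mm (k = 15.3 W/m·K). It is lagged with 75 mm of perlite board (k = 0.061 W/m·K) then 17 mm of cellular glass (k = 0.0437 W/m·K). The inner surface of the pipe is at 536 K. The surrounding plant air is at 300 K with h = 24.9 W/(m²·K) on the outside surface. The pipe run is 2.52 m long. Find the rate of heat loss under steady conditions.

Cylindrical conduction, so R = ln(r₂/r₁)/(2πkL) per layer, in series:
R_stainless steel pipe wall = ln(582.5/575)/(2π×15.3×2.52) = 5.349×10^-5 K/W
R_perlite board = ln(657.5/582.5)/(2π×0.061×2.52) = 0.1254 K/W
R_cellular glass = ln(674.5/657.5)/(2π×0.0437×2.52) = 0.03689 K/W
R_outer film = 1/(h_o·2πr_oL) = 1/(24.9×2π×0.6745×2.52) = 0.00376 K/W
R_total = 0.1661 K/W
Q = ΔT/R_total = 236/0.1661

Q ≈ 1420 W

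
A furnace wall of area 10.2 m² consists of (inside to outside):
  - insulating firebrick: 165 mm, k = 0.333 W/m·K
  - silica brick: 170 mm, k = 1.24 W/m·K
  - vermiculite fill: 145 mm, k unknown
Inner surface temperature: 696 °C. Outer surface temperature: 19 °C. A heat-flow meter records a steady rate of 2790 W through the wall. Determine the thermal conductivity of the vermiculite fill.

Series thermal resistances:
R_insulating firebrick = L/(kA) = 0.165/(0.333×10.2) = 0.04858 K/W
R_silica brick = L/(kA) = 0.17/(1.24×10.2) = 0.01344 K/W
Sum of known resistances R_other = 0.06202 K/W
Total R = ΔT/Q = 677/2790 = 0.2427 K/W
R_vermiculite fill = R_total − R_other = 0.1806 K/W
k = L/(R·A) = 0.145/(0.1806×10.2)

k ≈ 0.0787 W/(m·K)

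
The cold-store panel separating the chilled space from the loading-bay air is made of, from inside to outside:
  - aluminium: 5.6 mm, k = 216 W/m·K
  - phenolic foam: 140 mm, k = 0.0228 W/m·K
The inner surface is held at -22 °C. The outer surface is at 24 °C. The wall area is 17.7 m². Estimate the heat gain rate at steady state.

Q ≈ 133 W

Thermal resistances in series:
R_aluminium = L/(kA) = 0.0056/(216×17.7) = 1.465×10^-6 K/W
R_phenolic foam = L/(kA) = 0.14/(0.0228×17.7) = 0.3469 K/W
R_total = 0.3469 K/W
Q = ΔT / R_total = 46 / 0.3469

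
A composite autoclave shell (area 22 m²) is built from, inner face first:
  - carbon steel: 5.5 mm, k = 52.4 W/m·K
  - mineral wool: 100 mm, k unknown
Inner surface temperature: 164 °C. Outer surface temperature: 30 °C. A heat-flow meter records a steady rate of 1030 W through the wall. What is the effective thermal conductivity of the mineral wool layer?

Thermal resistances in series:
R_carbon steel = L/(kA) = 0.0055/(52.4×22) = 4.771×10^-6 K/W
Sum of known resistances R_other = 4.771×10^-6 K/W
Total R = ΔT/Q = 134/1030 = 0.1301 K/W
R_mineral wool = R_total − R_other = 0.1301 K/W
k = L/(R·A) = 0.1/(0.1301×22)

k ≈ 0.0349 W/(m·K)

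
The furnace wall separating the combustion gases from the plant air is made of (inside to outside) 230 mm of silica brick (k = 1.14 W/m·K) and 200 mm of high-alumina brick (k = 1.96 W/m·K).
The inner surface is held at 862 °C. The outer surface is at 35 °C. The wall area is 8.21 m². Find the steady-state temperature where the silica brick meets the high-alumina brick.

T ≈ 313 °C

Using the resistance-network approach (series):
R_silica brick = L/(kA) = 0.23/(1.14×8.21) = 0.02457 K/W
R_high-alumina brick = L/(kA) = 0.2/(1.96×8.21) = 0.01243 K/W
R_total = 0.037 K/W;  Q = ΔT/R_total = 827/0.037 = 22350 W
T_interface = T_inner − Q·ΣR(inner→interface) = 862 − 22300×0.02457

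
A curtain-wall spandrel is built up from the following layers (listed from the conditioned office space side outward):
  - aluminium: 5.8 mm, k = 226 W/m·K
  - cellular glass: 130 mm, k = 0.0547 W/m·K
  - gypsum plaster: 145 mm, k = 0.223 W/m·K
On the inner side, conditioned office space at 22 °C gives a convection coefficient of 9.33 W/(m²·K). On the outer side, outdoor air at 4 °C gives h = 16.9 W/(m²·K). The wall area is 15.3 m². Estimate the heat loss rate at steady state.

Q ≈ 86.2 W

Model the wall as resistances in series:
R_inner film = 1/(h_i·A) = 1/(9.33×15.3) = 0.007005 K/W
R_aluminium = L/(kA) = 0.0058/(226×15.3) = 1.677×10^-6 K/W
R_cellular glass = L/(kA) = 0.13/(0.0547×15.3) = 0.1553 K/W
R_gypsum plaster = L/(kA) = 0.145/(0.223×15.3) = 0.0425 K/W
R_outer film = 1/(h_o·A) = 1/(16.9×15.3) = 0.003867 K/W
R_total = 0.2087 K/W
Q = ΔT / R_total = 18 / 0.2087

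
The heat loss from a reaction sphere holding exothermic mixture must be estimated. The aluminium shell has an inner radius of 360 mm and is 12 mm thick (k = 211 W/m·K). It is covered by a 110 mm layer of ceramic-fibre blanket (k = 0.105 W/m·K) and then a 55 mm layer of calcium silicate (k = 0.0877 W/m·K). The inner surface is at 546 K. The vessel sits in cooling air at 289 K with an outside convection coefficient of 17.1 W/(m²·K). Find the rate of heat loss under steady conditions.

For a spherical shell R = (1/r₁ − 1/r₂)/(4πk); film R = 1/(h·4πr²). In series:
R_aluminium shell = (1/0.36 − 1/0.372)/(4π×211) = 3.379×10^-5 K/W
R_ceramic-fibre blanket = (1/0.372 − 1/0.482)/(4π×0.105) = 0.4649 K/W
R_calcium silicate = (1/0.482 − 1/0.537)/(4π×0.0877) = 0.1928 K/W
R_outer film = 1/(h·4πr_o²) = 1/(17.1×4π×0.537²) = 0.01614 K/W
R_total = 0.6739 K/W
Q = ΔT/R_total = 257/0.6739

Q ≈ 381 W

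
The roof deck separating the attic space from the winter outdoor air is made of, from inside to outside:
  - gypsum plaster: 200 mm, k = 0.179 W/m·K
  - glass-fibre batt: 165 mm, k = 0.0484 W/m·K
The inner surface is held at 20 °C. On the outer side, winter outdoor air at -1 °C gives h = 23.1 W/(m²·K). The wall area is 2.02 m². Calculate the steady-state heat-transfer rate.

Treating each layer as a thermal resistance in series:
R_gypsum plaster = L/(kA) = 0.2/(0.179×2.02) = 0.5531 K/W
R_glass-fibre batt = L/(kA) = 0.165/(0.0484×2.02) = 1.688 K/W
R_outer film = 1/(h_o·A) = 1/(23.1×2.02) = 0.02143 K/W
R_total = 2.262 K/W
Q = ΔT / R_total = 21 / 2.262

Q ≈ 9.28 W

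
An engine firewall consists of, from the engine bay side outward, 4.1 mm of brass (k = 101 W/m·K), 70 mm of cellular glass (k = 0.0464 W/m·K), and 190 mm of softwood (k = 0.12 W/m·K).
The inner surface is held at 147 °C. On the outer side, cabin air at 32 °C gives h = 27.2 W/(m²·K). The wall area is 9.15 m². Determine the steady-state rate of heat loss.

Using the resistance-network approach (series):
R_brass = L/(kA) = 0.0041/(101×9.15) = 4.437×10^-6 K/W
R_cellular glass = L/(kA) = 0.07/(0.0464×9.15) = 0.1649 K/W
R_softwood = L/(kA) = 0.19/(0.12×9.15) = 0.173 K/W
R_outer film = 1/(h_o·A) = 1/(27.2×9.15) = 0.004018 K/W
R_total = 0.3419 K/W
Q = ΔT / R_total = 115 / 0.3419

Q ≈ 336 W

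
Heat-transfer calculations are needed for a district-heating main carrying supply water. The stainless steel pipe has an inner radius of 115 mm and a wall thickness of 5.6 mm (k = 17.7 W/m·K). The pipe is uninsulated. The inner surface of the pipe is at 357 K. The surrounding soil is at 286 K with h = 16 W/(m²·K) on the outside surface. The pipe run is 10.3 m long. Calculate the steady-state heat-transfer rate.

Q ≈ 8820 W

Radial resistances (cylindrical: R_cond = ln(r_o/r_i)/(2πkL), R_conv = 1/(h·2πrL)):
R_stainless steel pipe wall = ln(120.6/115)/(2π×17.7×10.3) = 4.151×10^-5 K/W
R_outer film = 1/(h_o·2πr_oL) = 1/(16×2π×0.1206×10.3) = 0.008008 K/W
R_total = 0.008049 K/W
Q = ΔT/R_total = 71/0.008049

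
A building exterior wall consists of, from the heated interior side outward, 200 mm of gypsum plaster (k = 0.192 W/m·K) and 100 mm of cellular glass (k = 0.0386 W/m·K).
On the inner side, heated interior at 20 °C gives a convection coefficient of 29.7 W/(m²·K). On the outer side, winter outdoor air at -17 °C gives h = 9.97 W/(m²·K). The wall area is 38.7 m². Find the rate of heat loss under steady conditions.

Q ≈ 380 W

Series thermal resistances:
R_inner film = 1/(h_i·A) = 1/(29.7×38.7) = 8.7×10^-4 K/W
R_gypsum plaster = L/(kA) = 0.2/(0.192×38.7) = 0.02692 K/W
R_cellular glass = L/(kA) = 0.1/(0.0386×38.7) = 0.06694 K/W
R_outer film = 1/(h_o·A) = 1/(9.97×38.7) = 0.002592 K/W
R_total = 0.09732 K/W
Q = ΔT / R_total = 37 / 0.09732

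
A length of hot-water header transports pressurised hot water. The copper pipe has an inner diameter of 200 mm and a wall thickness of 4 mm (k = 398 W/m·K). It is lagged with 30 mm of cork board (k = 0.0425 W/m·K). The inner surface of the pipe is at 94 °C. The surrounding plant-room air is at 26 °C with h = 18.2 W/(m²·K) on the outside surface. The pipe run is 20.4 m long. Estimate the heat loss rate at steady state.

Radial resistances (cylindrical: R_cond = ln(r_o/r_i)/(2πkL), R_conv = 1/(h·2πrL)):
R_copper pipe wall = ln(104/100)/(2π×398×20.4) = 7.688×10^-7 K/W
R_cork board = ln(134/104)/(2π×0.0425×20.4) = 0.04653 K/W
R_outer film = 1/(h_o·2πr_oL) = 1/(18.2×2π×0.134×20.4) = 0.003199 K/W
R_total = 0.04973 K/W
Q = ΔT/R_total = 68/0.04973

Q ≈ 1370 W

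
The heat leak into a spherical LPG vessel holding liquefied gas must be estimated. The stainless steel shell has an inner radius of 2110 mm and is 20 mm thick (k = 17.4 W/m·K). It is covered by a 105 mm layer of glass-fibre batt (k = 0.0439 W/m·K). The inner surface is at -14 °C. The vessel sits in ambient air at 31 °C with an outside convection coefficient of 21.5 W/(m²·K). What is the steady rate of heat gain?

Q ≈ 1100 W

Each spherical layer contributes R = (1/r_i − 1/r_o)/(4πk):
R_stainless steel shell = (1/2.11 − 1/2.13)/(4π×17.4) = 2.035×10^-5 K/W
R_glass-fibre batt = (1/2.13 − 1/2.235)/(4π×0.0439) = 0.03998 K/W
R_outer film = 1/(h·4πr_o²) = 1/(21.5×4π×2.235²) = 7.41×10^-4 K/W
R_total = 0.04074 K/W
Q = ΔT/R_total = 45/0.04074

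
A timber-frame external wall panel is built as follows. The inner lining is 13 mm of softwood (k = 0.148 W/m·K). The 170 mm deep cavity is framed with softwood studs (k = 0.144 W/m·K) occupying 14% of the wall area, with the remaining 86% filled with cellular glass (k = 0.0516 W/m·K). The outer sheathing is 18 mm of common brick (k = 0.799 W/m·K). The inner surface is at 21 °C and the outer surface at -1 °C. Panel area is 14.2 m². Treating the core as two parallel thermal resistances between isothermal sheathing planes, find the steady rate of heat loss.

Q ≈ 114 W

Sheathing layers in series; stud and cavity paths in parallel between them.
R_inner = 0.013/(0.148×14.2) = 0.006186 K/W
R_stud  = 0.17/(0.144×0.14×14.2) = 0.5938 K/W
R_cav   = 0.17/(0.0516×0.86×14.2) = 0.2698 K/W
1/R_core = 1/R_stud + 1/R_cav → R_core = 0.1855 K/W
R_outer = 0.018/(0.799×14.2) = 0.001586 K/W
R_total = 0.1933 K/W
Q = ΔT/R_total = 22/0.1933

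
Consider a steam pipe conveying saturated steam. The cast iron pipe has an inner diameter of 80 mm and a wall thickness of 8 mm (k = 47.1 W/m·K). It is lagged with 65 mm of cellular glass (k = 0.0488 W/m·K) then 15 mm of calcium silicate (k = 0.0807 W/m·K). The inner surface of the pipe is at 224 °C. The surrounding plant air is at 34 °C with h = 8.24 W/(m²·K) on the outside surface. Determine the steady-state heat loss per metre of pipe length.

q′ ≈ 59.6 W/m

Treating each annulus and film as a series resistance:
R_cast iron pipe wall = ln(48/40)/(2π×47.1×1) = 6.161×10^-4 K/W
R_cellular glass = ln(113/48)/(2π×0.0488×1) = 2.792 K/W
R_calcium silicate = ln(128/113)/(2π×0.0807×1) = 0.2458 K/W
R_outer film = 1/(h_o·2πr_oL) = 1/(8.24×2π×0.128×1) = 0.1509 K/W
R_total = 3.19 K/W
Q = ΔT/R_total = 190/3.19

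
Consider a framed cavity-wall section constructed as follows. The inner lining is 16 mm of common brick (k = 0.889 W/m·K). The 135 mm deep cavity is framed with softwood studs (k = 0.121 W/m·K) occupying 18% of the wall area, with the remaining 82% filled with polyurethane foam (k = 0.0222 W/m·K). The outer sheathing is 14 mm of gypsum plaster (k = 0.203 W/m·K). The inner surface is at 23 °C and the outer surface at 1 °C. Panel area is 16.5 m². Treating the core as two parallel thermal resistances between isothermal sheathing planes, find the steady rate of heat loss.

Q ≈ 105 W

Sheathing layers in series; stud and cavity paths in parallel between them.
R_inner = 0.016/(0.889×16.5) = 0.001091 K/W
R_stud  = 0.135/(0.121×0.18×16.5) = 0.3757 K/W
R_cav   = 0.135/(0.0222×0.82×16.5) = 0.4495 K/W
1/R_core = 1/R_stud + 1/R_cav → R_core = 0.2046 K/W
R_outer = 0.014/(0.203×16.5) = 0.00418 K/W
R_total = 0.2099 K/W
Q = ΔT/R_total = 22/0.2099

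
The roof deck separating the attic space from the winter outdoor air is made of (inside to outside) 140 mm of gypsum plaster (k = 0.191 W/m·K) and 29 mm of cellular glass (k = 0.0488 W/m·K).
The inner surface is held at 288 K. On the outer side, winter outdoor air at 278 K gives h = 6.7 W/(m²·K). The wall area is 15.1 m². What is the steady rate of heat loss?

Q ≈ 102 W

Series thermal resistances:
R_gypsum plaster = L/(kA) = 0.14/(0.191×15.1) = 0.04854 K/W
R_cellular glass = L/(kA) = 0.029/(0.0488×15.1) = 0.03936 K/W
R_outer film = 1/(h_o·A) = 1/(6.7×15.1) = 0.009884 K/W
R_total = 0.09778 K/W
Q = ΔT / R_total = 10 / 0.09778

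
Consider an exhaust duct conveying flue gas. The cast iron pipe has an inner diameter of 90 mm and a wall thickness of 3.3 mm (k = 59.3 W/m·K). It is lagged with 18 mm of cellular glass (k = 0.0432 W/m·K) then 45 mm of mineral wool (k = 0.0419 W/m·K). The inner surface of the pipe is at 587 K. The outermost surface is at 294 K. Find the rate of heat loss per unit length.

q′ ≈ 93.5 W/m

Radial resistances (cylindrical: R_cond = ln(r_o/r_i)/(2πkL), R_conv = 1/(h·2πrL)):
R_cast iron pipe wall = ln(48.3/45)/(2π×59.3×1) = 1.899×10^-4 K/W
R_cellular glass = ln(66.3/48.3)/(2π×0.0432×1) = 1.167 K/W
R_mineral wool = ln(111.3/66.3)/(2π×0.0419×1) = 1.968 K/W
R_total = 3.135 K/W
Q = ΔT/R_total = 293/3.135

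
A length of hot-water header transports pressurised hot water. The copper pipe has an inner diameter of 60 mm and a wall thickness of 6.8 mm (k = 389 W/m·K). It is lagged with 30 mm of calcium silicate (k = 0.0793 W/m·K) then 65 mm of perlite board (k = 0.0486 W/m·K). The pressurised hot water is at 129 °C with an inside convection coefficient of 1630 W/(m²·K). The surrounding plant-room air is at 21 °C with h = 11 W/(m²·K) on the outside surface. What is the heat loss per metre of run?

q′ ≈ 30.5 W/m

For a radial system each layer contributes R = ln(r_out/r_in)/(2πkL); films add R = 1/(hA).
R_inner film = 1/(h_i·2πr₁L) = 1/(1630×2π×0.03×1) = 0.003255 K/W
R_copper pipe wall = ln(36.8/30)/(2π×389×1) = 8.359×10^-5 K/W
R_calcium silicate = ln(66.8/36.8)/(2π×0.0793×1) = 1.197 K/W
R_perlite board = ln(131.8/66.8)/(2π×0.0486×1) = 2.225 K/W
R_outer film = 1/(h_o·2πr_oL) = 1/(11×2π×0.1318×1) = 0.1098 K/W
R_total = 3.535 K/W
Q = ΔT/R_total = 108/3.535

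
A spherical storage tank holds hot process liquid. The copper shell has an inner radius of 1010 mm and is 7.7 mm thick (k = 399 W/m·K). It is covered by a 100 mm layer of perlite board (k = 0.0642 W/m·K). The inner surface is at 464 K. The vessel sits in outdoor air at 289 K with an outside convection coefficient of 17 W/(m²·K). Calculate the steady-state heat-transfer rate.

Each spherical layer contributes R = (1/r_i − 1/r_o)/(4πk):
R_copper shell = (1/1.01 − 1/1.0177)/(4π×399) = 1.494×10^-6 K/W
R_perlite board = (1/1.0177 − 1/1.1177)/(4π×0.0642) = 0.109 K/W
R_outer film = 1/(h·4πr_o²) = 1/(17×4π×1.1177²) = 0.003747 K/W
R_total = 0.1127 K/W
Q = ΔT/R_total = 175/0.1127

Q ≈ 1550 W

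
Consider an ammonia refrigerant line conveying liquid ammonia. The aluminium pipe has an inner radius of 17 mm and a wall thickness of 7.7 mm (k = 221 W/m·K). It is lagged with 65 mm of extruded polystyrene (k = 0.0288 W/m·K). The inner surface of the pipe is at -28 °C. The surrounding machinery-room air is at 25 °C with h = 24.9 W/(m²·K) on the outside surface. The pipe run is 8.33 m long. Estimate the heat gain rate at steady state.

Q ≈ 61.3 W

Cylindrical conduction, so R = ln(r₂/r₁)/(2πkL) per layer, in series:
R_aluminium pipe wall = ln(24.7/17)/(2π×221×8.33) = 3.23×10^-5 K/W
R_extruded polystyrene = ln(89.7/24.7)/(2π×0.0288×8.33) = 0.8556 K/W
R_outer film = 1/(h_o·2πr_oL) = 1/(24.9×2π×0.0897×8.33) = 0.008554 K/W
R_total = 0.8642 K/W
Q = ΔT/R_total = 53/0.8642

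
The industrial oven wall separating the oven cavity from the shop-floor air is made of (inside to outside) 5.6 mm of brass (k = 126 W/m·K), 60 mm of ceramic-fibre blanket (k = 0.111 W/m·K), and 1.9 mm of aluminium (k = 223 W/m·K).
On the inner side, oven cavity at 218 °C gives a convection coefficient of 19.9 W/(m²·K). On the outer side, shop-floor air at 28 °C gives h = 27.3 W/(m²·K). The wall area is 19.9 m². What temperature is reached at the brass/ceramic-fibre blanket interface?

T ≈ 203 °C

Treating each layer as a thermal resistance in series:
R_inner film = 1/(h_i·A) = 1/(19.9×19.9) = 0.002525 K/W
R_brass = L/(kA) = 0.0056/(126×19.9) = 2.233×10^-6 K/W
R_ceramic-fibre blanket = L/(kA) = 0.06/(0.111×19.9) = 0.02716 K/W
R_aluminium = L/(kA) = 0.0019/(223×19.9) = 4.281×10^-7 K/W
R_outer film = 1/(h_o·A) = 1/(27.3×19.9) = 0.001841 K/W
R_total = 0.03153 K/W;  Q = ΔT/R_total = 190/0.03153 = 6026 W
T_interface = T_inner − Q·ΣR(inner→interface) = 218 − 6030×0.002527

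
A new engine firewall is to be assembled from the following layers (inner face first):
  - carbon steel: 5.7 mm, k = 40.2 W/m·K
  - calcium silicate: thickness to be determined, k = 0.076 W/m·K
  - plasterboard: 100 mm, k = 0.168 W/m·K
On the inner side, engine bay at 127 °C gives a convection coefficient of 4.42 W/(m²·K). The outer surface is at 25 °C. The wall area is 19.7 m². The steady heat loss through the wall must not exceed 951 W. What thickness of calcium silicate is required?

L ≈ 98.1 mm

Series thermal resistances:
R_inner film = 1/(h_i·A) = 1/(4.42×19.7) = 0.01148 K/W
R_carbon steel = L/(kA) = 0.0057/(40.2×19.7) = 7.198×10^-6 K/W
R_plasterboard = L/(kA) = 0.1/(0.168×19.7) = 0.03022 K/W
Sum of the known resistances R_other = 0.04171 K/W
Required total resistance R_tot = ΔT/Q_allow = 102/951 = 0.1073 K/W
R_calcium silicate = R_tot − R_other = 0.06555 K/W
L = R·k·A = 0.06555×0.076×19.7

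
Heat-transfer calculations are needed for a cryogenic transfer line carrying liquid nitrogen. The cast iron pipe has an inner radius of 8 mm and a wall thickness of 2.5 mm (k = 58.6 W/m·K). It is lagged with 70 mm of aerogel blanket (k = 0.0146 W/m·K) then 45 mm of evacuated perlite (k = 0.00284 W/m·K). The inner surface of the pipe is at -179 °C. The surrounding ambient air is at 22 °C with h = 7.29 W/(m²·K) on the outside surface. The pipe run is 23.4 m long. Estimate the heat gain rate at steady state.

Treating each annulus and film as a series resistance:
R_cast iron pipe wall = ln(10.5/8)/(2π×58.6×23.4) = 3.156×10^-5 K/W
R_aerogel blanket = ln(80.5/10.5)/(2π×0.0146×23.4) = 0.9489 K/W
R_evacuated perlite = ln(125.5/80.5)/(2π×0.00284×23.4) = 1.063 K/W
R_outer film = 1/(h_o·2πr_oL) = 1/(7.29×2π×0.1255×23.4) = 0.007434 K/W
R_total = 2.02 K/W
Q = ΔT/R_total = 201/2.02

Q ≈ 99.5 W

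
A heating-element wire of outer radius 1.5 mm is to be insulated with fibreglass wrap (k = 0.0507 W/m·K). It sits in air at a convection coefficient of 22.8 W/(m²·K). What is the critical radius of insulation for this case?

For a cylinder r_cr = k/h = 0.0507/22.8
r_cr = 2.22 mm; since the bare radius (1.5 mm) is below r_cr, adding a thin layer of insulation will *increase* heat loss.

r_cr ≈ 2.22 mm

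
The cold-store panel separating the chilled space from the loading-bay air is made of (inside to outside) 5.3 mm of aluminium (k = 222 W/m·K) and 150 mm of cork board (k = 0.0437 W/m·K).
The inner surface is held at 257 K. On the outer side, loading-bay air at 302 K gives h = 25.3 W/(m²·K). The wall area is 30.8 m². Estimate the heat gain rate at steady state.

Treating each layer as a thermal resistance in series:
R_aluminium = L/(kA) = 0.0053/(222×30.8) = 7.751×10^-7 K/W
R_cork board = L/(kA) = 0.15/(0.0437×30.8) = 0.1114 K/W
R_outer film = 1/(h_o·A) = 1/(25.3×30.8) = 0.001283 K/W
R_total = 0.1127 K/W
Q = ΔT / R_total = 45 / 0.1127

Q ≈ 399 W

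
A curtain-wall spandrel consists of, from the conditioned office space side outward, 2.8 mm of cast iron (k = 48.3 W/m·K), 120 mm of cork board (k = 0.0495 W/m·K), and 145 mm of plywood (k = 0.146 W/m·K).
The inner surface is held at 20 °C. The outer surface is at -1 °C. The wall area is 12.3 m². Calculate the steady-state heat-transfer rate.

Treating each layer as a thermal resistance in series:
R_cast iron = L/(kA) = 0.0028/(48.3×12.3) = 4.713×10^-6 K/W
R_cork board = L/(kA) = 0.12/(0.0495×12.3) = 0.1971 K/W
R_plywood = L/(kA) = 0.145/(0.146×12.3) = 0.08074 K/W
R_total = 0.2778 K/W
Q = ΔT / R_total = 21 / 0.2778

Q ≈ 75.6 W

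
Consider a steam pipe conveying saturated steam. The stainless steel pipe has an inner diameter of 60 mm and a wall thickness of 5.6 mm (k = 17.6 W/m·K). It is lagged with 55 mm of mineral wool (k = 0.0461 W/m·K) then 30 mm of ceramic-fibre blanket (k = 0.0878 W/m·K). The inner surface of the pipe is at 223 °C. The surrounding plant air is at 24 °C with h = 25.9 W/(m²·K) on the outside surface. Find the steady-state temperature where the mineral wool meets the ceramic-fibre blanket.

Radial resistances (cylindrical: R_cond = ln(r_o/r_i)/(2πkL), R_conv = 1/(h·2πrL)):
R_stainless steel pipe wall = ln(35.6/30)/(2π×17.6×1) = 0.001548 K/W
R_mineral wool = ln(90.6/35.6)/(2π×0.0461×1) = 3.225 K/W
R_ceramic-fibre blanket = ln(120.6/90.6)/(2π×0.0878×1) = 0.5185 K/W
R_outer film = 1/(h_o·2πr_oL) = 1/(25.9×2π×0.1206×1) = 0.05095 K/W
R_total = 3.796 K/W
Q = ΔT/R_total = 199/3.796
Q = 52.4 W/m
T_interface = T_inner − Q·ΣR(inner→interface) = 223 − 52.4×3.226

T ≈ 53.9 °C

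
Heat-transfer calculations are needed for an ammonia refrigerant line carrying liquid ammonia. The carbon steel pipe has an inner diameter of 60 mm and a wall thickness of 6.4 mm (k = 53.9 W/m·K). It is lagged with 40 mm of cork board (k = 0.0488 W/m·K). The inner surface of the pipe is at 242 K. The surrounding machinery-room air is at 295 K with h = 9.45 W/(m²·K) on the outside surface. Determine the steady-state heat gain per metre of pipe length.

Per-layer cylindrical resistances, series-summed:
R_carbon steel pipe wall = ln(36.4/30)/(2π×53.9×1) = 5.71×10^-4 K/W
R_cork board = ln(76.4/36.4)/(2π×0.0488×1) = 2.418 K/W
R_outer film = 1/(h_o·2πr_oL) = 1/(9.45×2π×0.0764×1) = 0.2204 K/W
R_total = 2.639 K/W
Q = ΔT/R_total = 53/2.639

q′ ≈ 20.1 W/m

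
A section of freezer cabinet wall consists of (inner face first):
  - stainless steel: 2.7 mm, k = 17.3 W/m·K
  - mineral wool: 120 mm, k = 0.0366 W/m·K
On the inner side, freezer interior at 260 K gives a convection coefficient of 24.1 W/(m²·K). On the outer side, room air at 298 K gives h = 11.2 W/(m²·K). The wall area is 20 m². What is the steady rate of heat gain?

Q ≈ 223 W

Treating each layer as a thermal resistance in series:
R_inner film = 1/(h_i·A) = 1/(24.1×20) = 0.002075 K/W
R_stainless steel = L/(kA) = 0.0027/(17.3×20) = 7.803×10^-6 K/W
R_mineral wool = L/(kA) = 0.12/(0.0366×20) = 0.1639 K/W
R_outer film = 1/(h_o·A) = 1/(11.2×20) = 0.004464 K/W
R_total = 0.1705 K/W
Q = ΔT / R_total = 38 / 0.1705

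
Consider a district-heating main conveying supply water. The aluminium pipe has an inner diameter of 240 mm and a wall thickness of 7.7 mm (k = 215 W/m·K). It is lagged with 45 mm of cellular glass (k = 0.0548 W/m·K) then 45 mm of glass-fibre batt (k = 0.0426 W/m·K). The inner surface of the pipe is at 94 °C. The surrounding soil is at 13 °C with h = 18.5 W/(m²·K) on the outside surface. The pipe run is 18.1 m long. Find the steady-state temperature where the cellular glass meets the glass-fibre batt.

Cylindrical conduction, so R = ln(r₂/r₁)/(2πkL) per layer, in series:
R_aluminium pipe wall = ln(127.7/120)/(2π×215×18.1) = 2.544×10^-6 K/W
R_cellular glass = ln(172.7/127.7)/(2π×0.0548×18.1) = 0.04844 K/W
R_glass-fibre batt = ln(217.7/172.7)/(2π×0.0426×18.1) = 0.0478 K/W
R_outer film = 1/(h_o·2πr_oL) = 1/(18.5×2π×0.2177×18.1) = 0.002183 K/W
R_total = 0.09842 K/W
Q = ΔT/R_total = 81/0.09842
Q = 823 W
T_interface = T_inner − Q·ΣR(inner→interface) = 94 − 823×0.04844

T ≈ 54.1 °C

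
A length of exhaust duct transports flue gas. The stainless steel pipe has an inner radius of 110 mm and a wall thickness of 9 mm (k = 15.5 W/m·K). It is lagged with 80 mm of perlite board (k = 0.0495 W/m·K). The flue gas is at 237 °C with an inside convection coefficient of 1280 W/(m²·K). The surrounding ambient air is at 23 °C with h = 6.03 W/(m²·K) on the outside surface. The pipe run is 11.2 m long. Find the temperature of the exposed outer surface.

Cylindrical conduction, so R = ln(r₂/r₁)/(2πkL) per layer, in series:
R_inner film = 1/(h_i·2πr₁L) = 1/(1280×2π×0.11×11.2) = 1.009×10^-4 K/W
R_stainless steel pipe wall = ln(119/110)/(2π×15.5×11.2) = 7.21×10^-5 K/W
R_perlite board = ln(199/119)/(2π×0.0495×11.2) = 0.1476 K/W
R_outer film = 1/(h_o·2πr_oL) = 1/(6.03×2π×0.199×11.2) = 0.01184 K/W
R_total = 0.1596 K/W
Q = ΔT/R_total = 214/0.1596
Q = 1340 W
T_interface = T_inner − Q·ΣR(inner→interface) = 237 − 1340×0.1478

T ≈ 38.9 °C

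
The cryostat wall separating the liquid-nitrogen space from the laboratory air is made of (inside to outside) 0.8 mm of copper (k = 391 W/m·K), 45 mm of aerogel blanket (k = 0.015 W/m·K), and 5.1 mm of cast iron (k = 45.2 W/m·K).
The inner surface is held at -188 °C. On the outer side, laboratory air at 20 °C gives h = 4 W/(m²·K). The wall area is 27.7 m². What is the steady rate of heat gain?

Thermal resistances in series:
R_copper = L/(kA) = 0.0008/(391×27.7) = 7.386×10^-8 K/W
R_aerogel blanket = L/(kA) = 0.045/(0.015×27.7) = 0.1083 K/W
R_cast iron = L/(kA) = 0.0051/(45.2×27.7) = 4.073×10^-6 K/W
R_outer film = 1/(h_o·A) = 1/(4×27.7) = 0.009025 K/W
R_total = 0.1173 K/W
Q = ΔT / R_total = 208 / 0.1173

Q ≈ 1770 W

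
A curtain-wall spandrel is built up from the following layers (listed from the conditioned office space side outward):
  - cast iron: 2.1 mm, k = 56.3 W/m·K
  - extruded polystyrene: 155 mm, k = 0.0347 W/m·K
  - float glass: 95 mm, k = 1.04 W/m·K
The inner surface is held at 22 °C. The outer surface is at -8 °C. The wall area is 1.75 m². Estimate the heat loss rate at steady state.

Q ≈ 11.5 W

Series thermal resistances:
R_cast iron = L/(kA) = 0.0021/(56.3×1.75) = 2.131×10^-5 K/W
R_extruded polystyrene = L/(kA) = 0.155/(0.0347×1.75) = 2.552 K/W
R_float glass = L/(kA) = 0.095/(1.04×1.75) = 0.0522 K/W
R_total = 2.605 K/W
Q = ΔT / R_total = 30 / 2.605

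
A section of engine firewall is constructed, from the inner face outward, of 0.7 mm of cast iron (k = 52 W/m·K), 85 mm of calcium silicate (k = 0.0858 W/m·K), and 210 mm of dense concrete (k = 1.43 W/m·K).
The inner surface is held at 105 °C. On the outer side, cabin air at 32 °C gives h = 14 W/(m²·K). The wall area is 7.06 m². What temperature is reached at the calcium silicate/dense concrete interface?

Thermal resistances in series:
R_cast iron = L/(kA) = 0.0007/(52×7.06) = 1.907×10^-6 K/W
R_calcium silicate = L/(kA) = 0.085/(0.0858×7.06) = 0.1403 K/W
R_dense concrete = L/(kA) = 0.21/(1.43×7.06) = 0.0208 K/W
R_outer film = 1/(h_o·A) = 1/(14×7.06) = 0.01012 K/W
R_total = 0.1712 K/W;  Q = ΔT/R_total = 73/0.1712 = 426.3 W
T_interface = T_inner − Q·ΣR(inner→interface) = 105 − 426×0.1403

T ≈ 45.2 °C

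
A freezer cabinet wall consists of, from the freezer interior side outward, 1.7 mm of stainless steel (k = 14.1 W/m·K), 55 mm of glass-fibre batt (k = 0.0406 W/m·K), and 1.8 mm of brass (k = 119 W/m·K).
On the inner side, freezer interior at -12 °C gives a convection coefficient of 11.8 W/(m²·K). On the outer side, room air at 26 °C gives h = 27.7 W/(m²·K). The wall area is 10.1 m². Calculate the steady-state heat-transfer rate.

Using the resistance-network approach (series):
R_inner film = 1/(h_i·A) = 1/(11.8×10.1) = 0.008391 K/W
R_stainless steel = L/(kA) = 0.0017/(14.1×10.1) = 1.194×10^-5 K/W
R_glass-fibre batt = L/(kA) = 0.055/(0.0406×10.1) = 0.1341 K/W
R_brass = L/(kA) = 0.0018/(119×10.1) = 1.498×10^-6 K/W
R_outer film = 1/(h_o·A) = 1/(27.7×10.1) = 0.003574 K/W
R_total = 0.1461 K/W
Q = ΔT / R_total = 38 / 0.1461

Q ≈ 260 W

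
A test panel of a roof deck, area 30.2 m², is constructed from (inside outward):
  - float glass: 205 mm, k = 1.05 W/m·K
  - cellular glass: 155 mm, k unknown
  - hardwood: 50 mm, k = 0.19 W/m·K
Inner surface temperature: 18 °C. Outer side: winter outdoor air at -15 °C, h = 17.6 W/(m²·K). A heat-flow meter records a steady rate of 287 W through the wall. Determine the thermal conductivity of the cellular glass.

Series thermal resistances:
R_float glass = L/(kA) = 0.205/(1.05×30.2) = 0.006465 K/W
R_hardwood = L/(kA) = 0.05/(0.19×30.2) = 0.008714 K/W
R_outer film = 1/(h_o·A) = 1/(17.6×30.2) = 0.001881 K/W
Sum of known resistances R_other = 0.01706 K/W
Total R = ΔT/Q = 33/287 = 0.115 K/W
R_cellular glass = R_total − R_other = 0.09792 K/W
k = L/(R·A) = 0.155/(0.09792×30.2)

k ≈ 0.0524 W/(m·K)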